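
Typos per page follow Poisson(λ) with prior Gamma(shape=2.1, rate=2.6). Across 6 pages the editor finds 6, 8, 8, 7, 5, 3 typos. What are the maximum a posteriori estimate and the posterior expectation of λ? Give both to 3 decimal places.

MAP: 4.430. Posterior mean: 4.547.

Σ counts = 37. Posterior: Gamma(shape = 2.1+37 = 39.1, rate = 2.6+6 = 8.6).
Mode = (α−1)/β = 38.1/8.6 = 4.430.
Mean = α/β = 39.1/8.6 = 4.547.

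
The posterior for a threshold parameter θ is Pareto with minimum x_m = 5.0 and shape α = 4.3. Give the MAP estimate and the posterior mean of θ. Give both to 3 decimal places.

The Pareto density is strictly decreasing on [x_m, ∞), so the mode is x_m = 5.000.
Mean = α·x_m/(α−1) = 4.3·5.0/3.3 = 6.515.

MAP estimate = 5.000, posterior mean = 6.515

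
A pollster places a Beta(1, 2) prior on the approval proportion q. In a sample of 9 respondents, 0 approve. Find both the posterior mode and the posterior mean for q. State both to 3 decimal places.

Posterior: Beta(1+0, 2+9) = Beta(1, 11).
Since α = 1 ≤ 1 and β > 1, the Beta density is monotone decreasing on [0,1]; the mode is at 0.
Mean = 1/(1+11) = 0.083.

MAP = 0.000, posterior mean = 0.083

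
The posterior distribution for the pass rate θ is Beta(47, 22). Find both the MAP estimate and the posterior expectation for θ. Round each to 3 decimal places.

MAP = 0.687; posterior mean = 0.681

Mode = (47−1)/(47+22−2) = 46/67 = 0.687.
Mean = 47/(47+22) = 47/69 = 0.681.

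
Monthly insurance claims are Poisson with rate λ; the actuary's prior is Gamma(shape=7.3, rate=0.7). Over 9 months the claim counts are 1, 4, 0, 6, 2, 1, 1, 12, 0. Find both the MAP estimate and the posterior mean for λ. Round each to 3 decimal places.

Σ counts = 27. Posterior: Gamma(shape = 7.3+27 = 34.3, rate = 0.7+9 = 9.7).
Mode = (α−1)/β = 33.3/9.7 = 3.433.
Mean = α/β = 34.3/9.7 = 3.536.

MAP estimate = 3.433, posterior mean = 3.536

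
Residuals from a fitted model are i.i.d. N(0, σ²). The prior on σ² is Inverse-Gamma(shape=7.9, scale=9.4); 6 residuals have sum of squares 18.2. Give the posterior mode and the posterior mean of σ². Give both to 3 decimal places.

Posterior: Inverse-Gamma(shape = 7.9+6/2 = 10.9, scale = 9.4+18.2/2 = 18.5).
Mode = β/(α+1) = 18.5/11.9 = 1.555.
Mean = β/(α−1) = 18.5/9.9 = 1.869.

σ²_MAP = 1.555, E[σ²|data] = 1.869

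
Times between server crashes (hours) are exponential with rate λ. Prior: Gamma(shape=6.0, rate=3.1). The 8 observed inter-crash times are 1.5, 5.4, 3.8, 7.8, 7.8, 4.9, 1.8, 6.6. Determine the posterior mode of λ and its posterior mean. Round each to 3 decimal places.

MAP = 0.304; posterior mean = 0.328

Σ times = 39.6. Posterior: Gamma(shape = 6.0+8 = 14.0, rate = 3.1+39.6 = 42.7).
Mode = (α−1)/β = 13.0/42.7 = 0.304.
Mean = α/β = 14.0/42.7 = 0.328.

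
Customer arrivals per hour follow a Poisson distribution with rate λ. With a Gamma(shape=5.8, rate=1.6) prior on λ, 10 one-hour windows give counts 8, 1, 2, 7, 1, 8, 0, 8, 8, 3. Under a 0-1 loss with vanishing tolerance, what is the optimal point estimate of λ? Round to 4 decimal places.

Σ counts = 46. Posterior: Gamma(shape = 5.8+46 = 51.8, rate = 1.6+10 = 11.6).
Mode = (α−1)/β = 50.8/11.6 = 4.3793.
Mean = α/β = 51.8/11.6 = 4.4655.
This is the posterior mode — the MAP estimate.

4.3793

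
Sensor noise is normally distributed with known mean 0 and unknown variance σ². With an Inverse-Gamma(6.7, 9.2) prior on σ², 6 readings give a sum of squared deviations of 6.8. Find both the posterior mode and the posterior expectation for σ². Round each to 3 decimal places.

Posterior: Inverse-Gamma(shape = 6.7+6/2 = 9.7, scale = 9.2+6.8/2 = 12.6).
Mode = β/(α+1) = 12.6/10.7 = 1.178.
Mean = β/(α−1) = 12.6/8.7 = 1.448.
Mean > mode: the posterior has a right tail.

posterior mode = 1.178, posterior expectation = 1.448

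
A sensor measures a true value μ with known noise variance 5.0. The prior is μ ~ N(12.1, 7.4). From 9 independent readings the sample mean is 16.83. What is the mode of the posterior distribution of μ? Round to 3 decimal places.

Posterior for μ is Normal. Precision-weighted mean: (1/7.4·12.1 + 9/5.0·16.83) / (1/7.4 + 9/5.0) = 16.500.
A Normal posterior is symmetric, so mode = mean.
This is the posterior mode — the MAP estimate.

16.500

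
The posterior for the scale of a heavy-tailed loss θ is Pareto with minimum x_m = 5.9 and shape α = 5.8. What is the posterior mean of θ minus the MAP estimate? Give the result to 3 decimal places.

1.229

The Pareto density is strictly decreasing on [x_m, ∞), so the mode is x_m = 5.900.
Mean = α·x_m/(α−1) = 5.8·5.9/4.8 = 7.129.
Difference = 7.129 − 5.900 = 1.229.
The mean is pulled above the mode by the posterior's right skew.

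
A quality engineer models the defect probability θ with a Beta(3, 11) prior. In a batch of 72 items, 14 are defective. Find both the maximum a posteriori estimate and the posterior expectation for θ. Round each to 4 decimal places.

Posterior: Beta(3+14, 11+58) = Beta(17, 69).
Mode = (17−1)/(17+69−2) = 16/84 = 0.1905.
Mean = 17/(17+69) = 17/86 = 0.1977.
Right-skewed posterior ⇒ mode < mean.

maximum a posteriori estimate = 0.1905, posterior expectation = 0.1977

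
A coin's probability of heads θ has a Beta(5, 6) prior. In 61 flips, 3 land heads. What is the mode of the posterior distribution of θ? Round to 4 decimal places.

Posterior: Beta(5+3, 6+58) = Beta(8, 64).
Mode = (8−1)/(8+64−2) = 7/70 = 0.1000.
Mean = 8/(8+64) = 8/72 = 0.1111.
This is the posterior mode — the MAP estimate.

0.1000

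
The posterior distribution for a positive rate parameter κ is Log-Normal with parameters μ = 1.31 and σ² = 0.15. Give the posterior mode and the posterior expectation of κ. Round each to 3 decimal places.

Mode = exp(μ − σ²) = exp(1.16) = 3.190.
Mean = exp(μ + σ²/2) = exp(1.385) = 3.995.

MAP = 3.190, posterior mean = 3.995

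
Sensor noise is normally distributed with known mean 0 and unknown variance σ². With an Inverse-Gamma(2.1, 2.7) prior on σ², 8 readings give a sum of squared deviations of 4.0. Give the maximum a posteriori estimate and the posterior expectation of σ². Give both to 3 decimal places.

σ²_MAP = 0.662, E[σ²|data] = 0.922

Posterior: Inverse-Gamma(shape = 2.1+8/2 = 6.1, scale = 2.7+4.0/2 = 4.7).
Mode = β/(α+1) = 4.7/7.1 = 0.662.
Mean = β/(α−1) = 4.7/5.1 = 0.922.
Mean > mode: the posterior has a right tail.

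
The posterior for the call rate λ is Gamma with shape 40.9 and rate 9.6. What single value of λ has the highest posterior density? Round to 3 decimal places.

4.156

Mode = (α−1)/β = 39.9/9.6 = 4.156.
Mean = α/β = 40.9/9.6 = 4.260.
This is the posterior mode — the MAP estimate.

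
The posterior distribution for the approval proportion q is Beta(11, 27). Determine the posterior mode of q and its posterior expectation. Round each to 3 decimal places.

Mode = (11−1)/(11+27−2) = 10/36 = 0.278.
Mean = 11/(11+27) = 11/38 = 0.289.

MAP: 0.278. Posterior mean: 0.289.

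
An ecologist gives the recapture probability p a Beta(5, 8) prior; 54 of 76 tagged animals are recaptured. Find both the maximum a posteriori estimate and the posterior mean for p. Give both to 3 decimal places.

Posterior: Beta(5+54, 8+22) = Beta(59, 30).
Mode = (59−1)/(59+30−2) = 58/87 = 0.667.
Mean = 59/(59+30) = 59/89 = 0.663.

MAP = 0.667, posterior mean = 0.663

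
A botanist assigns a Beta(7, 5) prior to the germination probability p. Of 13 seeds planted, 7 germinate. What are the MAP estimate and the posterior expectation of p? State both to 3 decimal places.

Posterior: Beta(7+7, 5+6) = Beta(14, 11).
Mode = (14−1)/(14+11−2) = 13/23 = 0.565.
Mean = 14/(14+11) = 14/25 = 0.560.
Left-skewed posterior ⇒ mean < mode.

MAP estimate = 0.565, posterior expectation = 0.560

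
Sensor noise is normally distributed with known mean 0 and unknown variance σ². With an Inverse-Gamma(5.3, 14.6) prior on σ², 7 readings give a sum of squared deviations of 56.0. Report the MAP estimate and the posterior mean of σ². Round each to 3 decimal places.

Posterior: Inverse-Gamma(shape = 5.3+7/2 = 8.8, scale = 14.6+56.0/2 = 42.6).
Mode = β/(α+1) = 42.6/9.8 = 4.347.
Mean = β/(α−1) = 42.6/7.8 = 5.462.
The posterior is right-skewed, so the mean exceeds the mode.

MAP = 4.347; posterior mean = 5.462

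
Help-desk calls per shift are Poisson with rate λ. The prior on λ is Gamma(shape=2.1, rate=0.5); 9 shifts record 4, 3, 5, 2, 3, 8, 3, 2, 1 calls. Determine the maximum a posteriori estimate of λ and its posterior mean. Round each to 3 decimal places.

λ_MAP = 3.379, E[λ|data] = 3.484

Σ counts = 31. Posterior: Gamma(shape = 2.1+31 = 33.1, rate = 0.5+9 = 9.5).
Mode = (α−1)/β = 32.1/9.5 = 3.379.
Mean = α/β = 33.1/9.5 = 3.484.
Right-skewed posterior ⇒ mode < mean.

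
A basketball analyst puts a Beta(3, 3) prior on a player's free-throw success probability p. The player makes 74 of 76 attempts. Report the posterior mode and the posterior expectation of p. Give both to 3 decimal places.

posterior mode = 0.950, posterior expectation = 0.939

Posterior: Beta(3+74, 3+2) = Beta(77, 5).
Mode = (77−1)/(77+5−2) = 76/80 = 0.950.
Mean = 77/(77+5) = 77/82 = 0.939.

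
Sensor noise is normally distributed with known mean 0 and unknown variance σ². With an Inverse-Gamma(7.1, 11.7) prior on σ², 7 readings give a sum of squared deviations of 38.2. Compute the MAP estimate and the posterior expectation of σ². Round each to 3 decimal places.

Posterior: Inverse-Gamma(shape = 7.1+7/2 = 10.6, scale = 11.7+38.2/2 = 30.8).
Mode = β/(α+1) = 30.8/11.6 = 2.655.
Mean = β/(α−1) = 30.8/9.6 = 3.208.

MAP estimate = 2.655, posterior expectation = 3.208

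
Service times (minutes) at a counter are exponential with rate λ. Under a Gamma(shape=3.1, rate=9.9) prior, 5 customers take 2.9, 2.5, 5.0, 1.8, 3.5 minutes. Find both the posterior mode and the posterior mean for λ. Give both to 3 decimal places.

Σ times = 15.7. Posterior: Gamma(shape = 3.1+5 = 8.1, rate = 9.9+15.7 = 25.6).
Mode = (α−1)/β = 7.1/25.6 = 0.277.
Mean = α/β = 8.1/25.6 = 0.316.
Mean > mode: the posterior has a right tail.

MAP = 0.277, posterior mean = 0.316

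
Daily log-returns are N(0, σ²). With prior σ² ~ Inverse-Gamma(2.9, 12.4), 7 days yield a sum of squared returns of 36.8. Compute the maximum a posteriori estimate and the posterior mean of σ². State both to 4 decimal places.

Posterior: Inverse-Gamma(shape = 2.9+7/2 = 6.4, scale = 12.4+36.8/2 = 30.8).
Mode = β/(α+1) = 30.8/7.4 = 4.1622.
Mean = β/(α−1) = 30.8/5.4 = 5.7037.
Mean > mode: the posterior has a right tail.

MAP: 4.1622. Posterior mean: 5.7037.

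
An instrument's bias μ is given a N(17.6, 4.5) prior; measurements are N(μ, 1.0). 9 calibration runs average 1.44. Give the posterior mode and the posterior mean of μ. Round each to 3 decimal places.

posterior mode = 1.829, posterior mean = 1.829

Posterior for μ is Normal. Precision-weighted mean: (1/4.5·17.6 + 9/1.0·1.44) / (1/4.5 + 9/1.0) = 1.829.
A Normal posterior is symmetric, so mode = mean.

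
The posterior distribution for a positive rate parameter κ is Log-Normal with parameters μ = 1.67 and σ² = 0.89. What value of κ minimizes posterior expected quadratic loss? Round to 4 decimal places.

8.2896

Mode = exp(μ − σ²) = exp(0.78) = 2.1815.
Mean = exp(μ + σ²/2) = exp(2.115) = 8.2896.
Quadratic loss ⇒ the optimal estimator is the posterior mean.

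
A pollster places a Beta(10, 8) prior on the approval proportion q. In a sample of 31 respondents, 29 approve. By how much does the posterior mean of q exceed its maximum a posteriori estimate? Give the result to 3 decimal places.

Posterior: Beta(10+29, 8+2) = Beta(39, 10).
Mode = (39−1)/(39+10−2) = 38/47 = 0.809.
Mean = 39/(39+10) = 39/49 = 0.796.
Difference = 0.796 − 0.809 = -0.013.

-0.013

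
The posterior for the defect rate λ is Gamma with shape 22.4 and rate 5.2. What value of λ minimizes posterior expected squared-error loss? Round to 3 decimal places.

Mode = (α−1)/β = 21.4/5.2 = 4.115.
Mean = α/β = 22.4/5.2 = 4.308.
Squared-error loss ⇒ the optimal estimator is the posterior mean.

4.308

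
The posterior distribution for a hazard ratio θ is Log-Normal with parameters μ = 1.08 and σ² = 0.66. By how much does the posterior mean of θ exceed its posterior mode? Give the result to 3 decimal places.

Mode = exp(μ − σ²) = exp(0.42) = 1.522.
Mean = exp(μ + σ²/2) = exp(1.410) = 4.096.
Difference = 4.096 − 1.522 = 2.574.
Right-skewed posterior ⇒ mode < mean.

2.574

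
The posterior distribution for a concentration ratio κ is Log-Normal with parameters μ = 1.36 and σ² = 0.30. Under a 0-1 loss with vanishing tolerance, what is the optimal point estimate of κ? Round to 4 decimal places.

2.8864

Mode = exp(μ − σ²) = exp(1.06) = 2.8864.
Mean = exp(μ + σ²/2) = exp(1.510) = 4.5267.
This is the posterior mode — the MAP estimate.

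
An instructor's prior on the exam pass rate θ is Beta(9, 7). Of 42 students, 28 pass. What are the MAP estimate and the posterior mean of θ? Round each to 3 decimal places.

MAP estimate = 0.643, posterior mean = 0.638

Posterior: Beta(9+28, 7+14) = Beta(37, 21).
Mode = (37−1)/(37+21−2) = 36/56 = 0.643.
Mean = 37/(37+21) = 37/58 = 0.638.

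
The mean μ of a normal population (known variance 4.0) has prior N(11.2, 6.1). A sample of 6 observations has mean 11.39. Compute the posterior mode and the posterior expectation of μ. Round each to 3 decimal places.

Posterior for μ is Normal. Precision-weighted mean: (1/6.1·11.2 + 6/4.0·11.39) / (1/6.1 + 6/4.0) = 11.371.
A Normal posterior is symmetric, so mode = mean.

MAP = 11.371; posterior mean = 11.371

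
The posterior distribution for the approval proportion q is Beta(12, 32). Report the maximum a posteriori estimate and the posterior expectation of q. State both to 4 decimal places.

maximum a posteriori estimate = 0.2619, posterior expectation = 0.2727

Mode = (12−1)/(12+32−2) = 11/42 = 0.2619.
Mean = 12/(12+32) = 12/44 = 0.2727.
Right-skewed posterior ⇒ mode < mean.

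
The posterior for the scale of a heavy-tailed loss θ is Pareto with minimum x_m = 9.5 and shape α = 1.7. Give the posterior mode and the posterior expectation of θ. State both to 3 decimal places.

The Pareto density is strictly decreasing on [x_m, ∞), so the mode is x_m = 9.500.
Mean = α·x_m/(α−1) = 1.7·9.5/0.7 = 23.071.

MAP = 9.500, posterior mean = 23.071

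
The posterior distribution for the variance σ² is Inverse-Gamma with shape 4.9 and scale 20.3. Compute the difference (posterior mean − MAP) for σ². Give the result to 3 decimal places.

1.764

Mode = β/(α+1) = 20.3/5.9 = 3.441.
Mean = β/(α−1) = 20.3/3.9 = 5.205.
Difference = 5.205 − 3.441 = 1.764.
Mean > mode: the posterior has a right tail.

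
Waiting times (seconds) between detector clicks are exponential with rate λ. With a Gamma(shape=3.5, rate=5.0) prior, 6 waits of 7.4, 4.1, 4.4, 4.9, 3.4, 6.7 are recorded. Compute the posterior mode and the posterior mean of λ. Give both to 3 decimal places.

Σ times = 30.9. Posterior: Gamma(shape = 3.5+6 = 9.5, rate = 5.0+30.9 = 35.9).
Mode = (α−1)/β = 8.5/35.9 = 0.237.
Mean = α/β = 9.5/35.9 = 0.265.

posterior mode = 0.237, posterior mean = 0.265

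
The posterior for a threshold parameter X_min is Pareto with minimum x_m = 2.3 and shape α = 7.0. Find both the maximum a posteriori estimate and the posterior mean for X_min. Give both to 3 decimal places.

X_min_MAP = 2.300, E[X_min|data] = 2.683

The Pareto density is strictly decreasing on [x_m, ∞), so the mode is x_m = 2.300.
Mean = α·x_m/(α−1) = 7.0·2.3/6.0 = 2.683.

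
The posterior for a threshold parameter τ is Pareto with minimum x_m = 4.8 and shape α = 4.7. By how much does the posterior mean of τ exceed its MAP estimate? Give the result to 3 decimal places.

The Pareto density is strictly decreasing on [x_m, ∞), so the mode is x_m = 4.800.
Mean = α·x_m/(α−1) = 4.7·4.8/3.7 = 6.097.
Difference = 6.097 − 4.800 = 1.297.
The mean is pulled above the mode by the posterior's right skew.

1.297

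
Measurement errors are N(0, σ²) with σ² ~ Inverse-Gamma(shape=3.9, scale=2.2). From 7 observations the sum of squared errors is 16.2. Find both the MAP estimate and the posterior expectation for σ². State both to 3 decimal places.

Posterior: Inverse-Gamma(shape = 3.9+7/2 = 7.4, scale = 2.2+16.2/2 = 10.3).
Mode = β/(α+1) = 10.3/8.4 = 1.226.
Mean = β/(α−1) = 10.3/6.4 = 1.609.

MAP estimate = 1.226, posterior expectation = 1.609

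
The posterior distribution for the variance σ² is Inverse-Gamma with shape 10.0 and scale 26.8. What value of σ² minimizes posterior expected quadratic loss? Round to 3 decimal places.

2.978

Mode = β/(α+1) = 26.8/11.0 = 2.436.
Mean = β/(α−1) = 26.8/9.0 = 2.978.
Quadratic loss ⇒ the optimal estimator is the posterior mean.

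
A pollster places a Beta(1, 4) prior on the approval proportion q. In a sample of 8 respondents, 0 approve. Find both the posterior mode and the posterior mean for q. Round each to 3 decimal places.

MAP: 0.000. Posterior mean: 0.077.

Posterior: Beta(1+0, 4+8) = Beta(1, 12).
Since α = 1 ≤ 1 and β > 1, the Beta density is monotone decreasing on [0,1]; the mode is at 0.
Mean = 1/(1+12) = 0.077.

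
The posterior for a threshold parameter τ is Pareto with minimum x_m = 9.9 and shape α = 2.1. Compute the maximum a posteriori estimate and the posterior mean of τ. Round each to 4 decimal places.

The Pareto density is strictly decreasing on [x_m, ∞), so the mode is x_m = 9.9000.
Mean = α·x_m/(α−1) = 2.1·9.9/1.1 = 18.9000.

MAP = 9.9000, posterior mean = 18.9000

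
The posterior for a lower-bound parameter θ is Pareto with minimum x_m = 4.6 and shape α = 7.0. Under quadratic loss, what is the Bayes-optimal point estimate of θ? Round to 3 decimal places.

The Pareto density is strictly decreasing on [x_m, ∞), so the mode is x_m = 4.600.
Mean = α·x_m/(α−1) = 7.0·4.6/6.0 = 5.367.
Quadratic loss ⇒ the optimal estimator is the posterior mean.

5.367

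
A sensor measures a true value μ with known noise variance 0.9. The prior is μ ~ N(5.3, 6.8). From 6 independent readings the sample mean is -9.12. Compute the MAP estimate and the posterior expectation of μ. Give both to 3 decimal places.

MAP = -8.809; posterior mean = -8.809

Posterior for μ is Normal. Precision-weighted mean: (1/6.8·5.3 + 6/0.9·-9.12) / (1/6.8 + 6/0.9) = -8.809.
A Normal posterior is symmetric, so mode = mean.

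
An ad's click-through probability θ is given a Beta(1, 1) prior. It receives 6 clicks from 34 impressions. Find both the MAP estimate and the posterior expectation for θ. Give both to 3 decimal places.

MAP = 0.176, posterior mean = 0.194

Posterior: Beta(1+6, 1+28) = Beta(7, 29).
Mode = (7−1)/(7+29−2) = 6/34 = 0.176.
With a flat prior the MAP equals the MLE, 6/34.
Mean = 7/(7+29) = 7/36 = 0.194.
The mean is pulled above the mode by the posterior's right skew.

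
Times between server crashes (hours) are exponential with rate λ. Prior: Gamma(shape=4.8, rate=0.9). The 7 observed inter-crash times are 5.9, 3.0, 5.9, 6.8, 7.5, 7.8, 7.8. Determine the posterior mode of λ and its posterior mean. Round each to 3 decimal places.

Σ times = 44.7. Posterior: Gamma(shape = 4.8+7 = 11.8, rate = 0.9+44.7 = 45.6).
Mode = (α−1)/β = 10.8/45.6 = 0.237.
Mean = α/β = 11.8/45.6 = 0.259.
Mean > mode: the posterior has a right tail.

MAP: 0.237. Posterior mean: 0.259.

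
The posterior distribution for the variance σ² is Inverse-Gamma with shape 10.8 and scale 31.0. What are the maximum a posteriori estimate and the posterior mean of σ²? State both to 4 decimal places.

Mode = β/(α+1) = 31.0/11.8 = 2.6271.
Mean = β/(α−1) = 31.0/9.8 = 3.1633.
Right-skewed posterior ⇒ mode < mean.

MAP = 2.6271, posterior mean = 3.1633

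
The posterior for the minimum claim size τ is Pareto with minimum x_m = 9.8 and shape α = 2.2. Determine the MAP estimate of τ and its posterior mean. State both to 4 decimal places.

The Pareto density is strictly decreasing on [x_m, ∞), so the mode is x_m = 9.8000.
Mean = α·x_m/(α−1) = 2.2·9.8/1.2 = 17.9667.

τ_MAP = 9.8000, E[τ|data] = 17.9667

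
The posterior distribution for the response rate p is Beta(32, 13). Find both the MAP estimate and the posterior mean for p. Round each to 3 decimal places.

Mode = (32−1)/(32+13−2) = 31/43 = 0.721.
Mean = 32/(32+13) = 32/45 = 0.711.
The mean is pulled below the mode by the posterior's left skew.

p_MAP = 0.721, E[p|data] = 0.711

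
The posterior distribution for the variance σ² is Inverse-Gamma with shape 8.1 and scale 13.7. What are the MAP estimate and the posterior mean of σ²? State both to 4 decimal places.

Mode = β/(α+1) = 13.7/9.1 = 1.5055.
Mean = β/(α−1) = 13.7/7.1 = 1.9296.
Mean > mode: the posterior has a right tail.

MAP = 1.5055; posterior mean = 1.9296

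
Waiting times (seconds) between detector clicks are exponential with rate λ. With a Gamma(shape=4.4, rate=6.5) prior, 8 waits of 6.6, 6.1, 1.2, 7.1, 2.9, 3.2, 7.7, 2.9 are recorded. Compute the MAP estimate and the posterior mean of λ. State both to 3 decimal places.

Σ times = 37.7. Posterior: Gamma(shape = 4.4+8 = 12.4, rate = 6.5+37.7 = 44.2).
Mode = (α−1)/β = 11.4/44.2 = 0.258.
Mean = α/β = 12.4/44.2 = 0.281.

MAP estimate = 0.258, posterior mean = 0.281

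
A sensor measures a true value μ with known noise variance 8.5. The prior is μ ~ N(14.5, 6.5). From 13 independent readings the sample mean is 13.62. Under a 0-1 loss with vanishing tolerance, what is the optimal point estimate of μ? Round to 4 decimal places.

13.7004

Posterior for μ is Normal. Precision-weighted mean: (1/6.5·14.5 + 13/8.5·13.62) / (1/6.5 + 13/8.5) = 13.7004.
A Normal posterior is symmetric, so mode = mean.
This is the posterior mode — the MAP estimate.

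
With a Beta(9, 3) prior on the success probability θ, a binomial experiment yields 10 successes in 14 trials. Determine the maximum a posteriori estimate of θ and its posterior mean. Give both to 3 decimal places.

Posterior: Beta(9+10, 3+4) = Beta(19, 7).
Mode = (19−1)/(19+7−2) = 18/24 = 0.750.
Mean = 19/(19+7) = 19/26 = 0.731.

MAP: 0.750. Posterior mean: 0.731.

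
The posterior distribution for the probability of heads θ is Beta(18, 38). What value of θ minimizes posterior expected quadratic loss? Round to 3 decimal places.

0.321

Mode = (18−1)/(18+38−2) = 17/54 = 0.315.
Mean = 18/(18+38) = 18/56 = 0.321.
Quadratic loss ⇒ the optimal estimator is the posterior mean.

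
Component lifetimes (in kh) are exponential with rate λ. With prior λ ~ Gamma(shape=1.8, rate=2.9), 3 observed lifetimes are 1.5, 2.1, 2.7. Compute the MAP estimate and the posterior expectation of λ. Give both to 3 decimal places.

λ_MAP = 0.413, E[λ|data] = 0.522

Σ times = 6.3. Posterior: Gamma(shape = 1.8+3 = 4.8, rate = 2.9+6.3 = 9.2).
Mode = (α−1)/β = 3.8/9.2 = 0.413.
Mean = α/β = 4.8/9.2 = 0.522.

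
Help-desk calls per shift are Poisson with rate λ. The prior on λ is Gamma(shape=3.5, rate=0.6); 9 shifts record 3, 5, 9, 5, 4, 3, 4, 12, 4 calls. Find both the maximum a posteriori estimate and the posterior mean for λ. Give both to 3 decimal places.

Σ counts = 49. Posterior: Gamma(shape = 3.5+49 = 52.5, rate = 0.6+9 = 9.6).
Mode = (α−1)/β = 51.5/9.6 = 5.365.
Mean = α/β = 52.5/9.6 = 5.469.
The mean is pulled above the mode by the posterior's right skew.

MAP: 5.365. Posterior mean: 5.469.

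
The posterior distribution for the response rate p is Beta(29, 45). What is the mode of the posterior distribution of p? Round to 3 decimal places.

Mode = (29−1)/(29+45−2) = 28/72 = 0.389.
Mean = 29/(29+45) = 29/74 = 0.392.
This is the posterior mode — the MAP estimate.

0.389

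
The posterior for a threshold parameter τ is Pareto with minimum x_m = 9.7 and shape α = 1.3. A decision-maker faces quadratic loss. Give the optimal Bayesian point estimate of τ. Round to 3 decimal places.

The Pareto density is strictly decreasing on [x_m, ∞), so the mode is x_m = 9.700.
Mean = α·x_m/(α−1) = 1.3·9.7/0.3 = 42.033.
Quadratic loss ⇒ the optimal estimator is the posterior mean.

42.033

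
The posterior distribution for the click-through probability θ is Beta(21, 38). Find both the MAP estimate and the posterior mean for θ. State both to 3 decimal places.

Mode = (21−1)/(21+38−2) = 20/57 = 0.351.
Mean = 21/(21+38) = 21/59 = 0.356.
The mean is pulled above the mode by the posterior's right skew.

MAP = 0.351, posterior mean = 0.356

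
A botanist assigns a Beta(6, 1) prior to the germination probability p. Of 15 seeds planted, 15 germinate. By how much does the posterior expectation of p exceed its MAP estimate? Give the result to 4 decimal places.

-0.0455

Posterior: Beta(6+15, 1+0) = Beta(21, 1).
Since β = 1 ≤ 1 and α > 1, the Beta density is monotone increasing on [0,1]; the mode is at 1.
Mean = 21/(21+1) = 0.9545.
Difference = 0.9545 − 1.0000 = -0.0455.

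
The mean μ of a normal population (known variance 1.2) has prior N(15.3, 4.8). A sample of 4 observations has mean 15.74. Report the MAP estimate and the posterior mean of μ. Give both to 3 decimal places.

MAP = 15.714; posterior mean = 15.714

Posterior for μ is Normal. Precision-weighted mean: (1/4.8·15.3 + 4/1.2·15.74) / (1/4.8 + 4/1.2) = 15.714.
A Normal posterior is symmetric, so mode = mean.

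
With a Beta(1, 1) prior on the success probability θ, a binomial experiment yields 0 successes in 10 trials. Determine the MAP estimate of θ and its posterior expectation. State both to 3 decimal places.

MAP: 0.000. Posterior mean: 0.083.

Posterior: Beta(1+0, 1+10) = Beta(1, 11).
Since α = 1 ≤ 1 and β > 1, the Beta density is monotone decreasing on [0,1]; the mode is at 0.
Mean = 1/(1+11) = 0.083.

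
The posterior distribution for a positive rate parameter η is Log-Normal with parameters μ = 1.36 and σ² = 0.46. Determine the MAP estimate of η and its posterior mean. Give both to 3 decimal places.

MAP = 2.460; posterior mean = 4.904

Mode = exp(μ − σ²) = exp(0.90) = 2.460.
Mean = exp(μ + σ²/2) = exp(1.590) = 4.904.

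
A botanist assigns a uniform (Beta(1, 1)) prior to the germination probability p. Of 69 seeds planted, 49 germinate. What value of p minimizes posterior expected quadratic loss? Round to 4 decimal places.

Posterior: Beta(1+49, 1+20) = Beta(50, 21).
Mode = (50−1)/(50+21−2) = 49/69 = 0.7101.
With a flat prior the MAP equals the MLE, 49/69.
Mean = 50/(50+21) = 50/71 = 0.7042.
Quadratic loss ⇒ the optimal estimator is the posterior mean.

0.7042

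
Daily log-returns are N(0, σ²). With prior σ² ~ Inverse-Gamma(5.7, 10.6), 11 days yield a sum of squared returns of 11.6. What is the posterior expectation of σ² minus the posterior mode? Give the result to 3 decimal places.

0.264

Posterior: Inverse-Gamma(shape = 5.7+11/2 = 11.2, scale = 10.6+11.6/2 = 16.4).
Mode = β/(α+1) = 16.4/12.2 = 1.344.
Mean = β/(α−1) = 16.4/10.2 = 1.608.
Difference = 1.608 − 1.344 = 0.264.
Mean > mode: the posterior has a right tail.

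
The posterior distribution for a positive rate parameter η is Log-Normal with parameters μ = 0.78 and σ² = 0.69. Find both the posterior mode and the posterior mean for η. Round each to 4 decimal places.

Mode = exp(μ − σ²) = exp(0.09) = 1.0942.
Mean = exp(μ + σ²/2) = exp(1.125) = 3.0802.
The mean is pulled above the mode by the posterior's right skew.

MAP = 1.0942, posterior mean = 3.0802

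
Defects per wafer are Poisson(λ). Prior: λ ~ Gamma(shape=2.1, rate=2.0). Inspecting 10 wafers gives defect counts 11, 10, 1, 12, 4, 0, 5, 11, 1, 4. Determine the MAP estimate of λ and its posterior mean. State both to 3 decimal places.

MAP = 5.008, posterior mean = 5.092

Σ counts = 59. Posterior: Gamma(shape = 2.1+59 = 61.1, rate = 2.0+10 = 12.0).
Mode = (α−1)/β = 60.1/12.0 = 5.008.
Mean = α/β = 61.1/12.0 = 5.092.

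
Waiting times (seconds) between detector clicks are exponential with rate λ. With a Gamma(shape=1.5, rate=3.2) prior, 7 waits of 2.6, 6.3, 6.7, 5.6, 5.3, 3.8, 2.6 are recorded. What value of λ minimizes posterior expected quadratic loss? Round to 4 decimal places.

Σ times = 32.9. Posterior: Gamma(shape = 1.5+7 = 8.5, rate = 3.2+32.9 = 36.1).
Mode = (α−1)/β = 7.5/36.1 = 0.2078.
Mean = α/β = 8.5/36.1 = 0.2355.
Quadratic loss ⇒ the optimal estimator is the posterior mean.

0.2355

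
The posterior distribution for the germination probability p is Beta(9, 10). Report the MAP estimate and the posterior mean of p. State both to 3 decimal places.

MAP = 0.471; posterior mean = 0.474

Mode = (9−1)/(9+10−2) = 8/17 = 0.471.
Mean = 9/(9+10) = 9/19 = 0.474.
The mean is pulled above the mode by the posterior's right skew.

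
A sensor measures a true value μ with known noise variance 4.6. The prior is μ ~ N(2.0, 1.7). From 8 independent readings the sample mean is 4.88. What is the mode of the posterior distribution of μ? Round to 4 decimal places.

4.1521

Posterior for μ is Normal. Precision-weighted mean: (1/1.7·2.0 + 8/4.6·4.88) / (1/1.7 + 8/4.6) = 4.1521.
A Normal posterior is symmetric, so mode = mean.
This is the posterior mode — the MAP estimate.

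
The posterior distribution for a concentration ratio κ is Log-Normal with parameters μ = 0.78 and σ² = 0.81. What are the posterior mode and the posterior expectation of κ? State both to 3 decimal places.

MAP: 0.970. Posterior mean: 3.271.

Mode = exp(μ − σ²) = exp(-0.03) = 0.970.
Mean = exp(μ + σ²/2) = exp(1.185) = 3.271.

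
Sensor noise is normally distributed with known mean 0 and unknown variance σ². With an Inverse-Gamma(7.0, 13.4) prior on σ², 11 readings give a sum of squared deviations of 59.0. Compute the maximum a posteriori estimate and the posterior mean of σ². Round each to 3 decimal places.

MAP = 3.178; posterior mean = 3.730

Posterior: Inverse-Gamma(shape = 7.0+11/2 = 12.5, scale = 13.4+59.0/2 = 42.9).
Mode = β/(α+1) = 42.9/13.5 = 3.178.
Mean = β/(α−1) = 42.9/11.5 = 3.730.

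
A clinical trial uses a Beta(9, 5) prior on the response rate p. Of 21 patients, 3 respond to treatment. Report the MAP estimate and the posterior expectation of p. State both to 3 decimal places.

MAP estimate = 0.333, posterior expectation = 0.343

Posterior: Beta(9+3, 5+18) = Beta(12, 23).
Mode = (12−1)/(12+23−2) = 11/33 = 0.333.
Mean = 12/(12+23) = 12/35 = 0.343.
Mean > mode: the posterior has a right tail.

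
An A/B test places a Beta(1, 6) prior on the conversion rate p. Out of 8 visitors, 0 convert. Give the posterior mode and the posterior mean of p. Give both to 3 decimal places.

MAP = 0.000; posterior mean = 0.067

Posterior: Beta(1+0, 6+8) = Beta(1, 14).
Since α = 1 ≤ 1 and β > 1, the Beta density is monotone decreasing on [0,1]; the mode is at 0.
Mean = 1/(1+14) = 0.067.
Mean > mode: the posterior has a right tail.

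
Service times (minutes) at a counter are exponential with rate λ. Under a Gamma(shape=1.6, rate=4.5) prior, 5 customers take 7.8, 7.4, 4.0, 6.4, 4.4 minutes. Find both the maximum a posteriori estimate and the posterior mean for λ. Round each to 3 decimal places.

MAP: 0.162. Posterior mean: 0.191.

Σ times = 30.0. Posterior: Gamma(shape = 1.6+5 = 6.6, rate = 4.5+30.0 = 34.5).
Mode = (α−1)/β = 5.6/34.5 = 0.162.
Mean = α/β = 6.6/34.5 = 0.191.
The mean is pulled above the mode by the posterior's right skew.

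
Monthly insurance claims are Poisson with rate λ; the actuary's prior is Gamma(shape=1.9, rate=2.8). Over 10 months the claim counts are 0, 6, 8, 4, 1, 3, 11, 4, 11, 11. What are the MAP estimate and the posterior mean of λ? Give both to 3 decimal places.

Σ counts = 59. Posterior: Gamma(shape = 1.9+59 = 60.9, rate = 2.8+10 = 12.8).
Mode = (α−1)/β = 59.9/12.8 = 4.680.
Mean = α/β = 60.9/12.8 = 4.758.

λ_MAP = 4.680, E[λ|data] = 4.758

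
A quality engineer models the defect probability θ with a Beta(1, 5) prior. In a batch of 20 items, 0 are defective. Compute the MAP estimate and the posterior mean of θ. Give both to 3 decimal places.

Posterior: Beta(1+0, 5+20) = Beta(1, 25).
Since α = 1 ≤ 1 and β > 1, the Beta density is monotone decreasing on [0,1]; the mode is at 0.
Mean = 1/(1+25) = 0.038.
The mean is pulled above the mode by the posterior's right skew.

MAP = 0.000, posterior mean = 0.038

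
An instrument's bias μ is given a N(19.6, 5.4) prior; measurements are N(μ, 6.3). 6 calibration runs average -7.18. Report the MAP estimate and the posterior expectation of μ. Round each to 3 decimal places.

MAP = -2.820, posterior mean = -2.820

Posterior for μ is Normal. Precision-weighted mean: (1/5.4·19.6 + 6/6.3·-7.18) / (1/5.4 + 6/6.3) = -2.820.
A Normal posterior is symmetric, so mode = mean.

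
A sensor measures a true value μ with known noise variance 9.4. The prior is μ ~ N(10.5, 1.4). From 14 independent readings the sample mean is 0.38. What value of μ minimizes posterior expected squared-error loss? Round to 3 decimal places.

3.660

Posterior for μ is Normal. Precision-weighted mean: (1/1.4·10.5 + 14/9.4·0.38) / (1/1.4 + 14/9.4) = 3.660.
A Normal posterior is symmetric, so mode = mean.
Squared-error loss ⇒ the optimal estimator is the posterior mean.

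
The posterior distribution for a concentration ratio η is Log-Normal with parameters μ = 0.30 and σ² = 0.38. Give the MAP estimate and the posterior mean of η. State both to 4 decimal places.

Mode = exp(μ − σ²) = exp(-0.08) = 0.9231.
Mean = exp(μ + σ²/2) = exp(0.490) = 1.6323.

MAP = 0.9231; posterior mean = 1.6323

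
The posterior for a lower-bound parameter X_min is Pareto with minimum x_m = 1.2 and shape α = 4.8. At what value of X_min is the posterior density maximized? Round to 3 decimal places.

1.200

The Pareto density is strictly decreasing on [x_m, ∞), so the mode is x_m = 1.200.
Mean = α·x_m/(α−1) = 4.8·1.2/3.8 = 1.516.
This is the posterior mode — the MAP estimate.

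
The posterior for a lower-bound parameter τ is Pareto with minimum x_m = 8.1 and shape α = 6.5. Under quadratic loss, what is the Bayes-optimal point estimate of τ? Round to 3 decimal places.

The Pareto density is strictly decreasing on [x_m, ∞), so the mode is x_m = 8.100.
Mean = α·x_m/(α−1) = 6.5·8.1/5.5 = 9.573.
Quadratic loss ⇒ the optimal estimator is the posterior mean.

9.573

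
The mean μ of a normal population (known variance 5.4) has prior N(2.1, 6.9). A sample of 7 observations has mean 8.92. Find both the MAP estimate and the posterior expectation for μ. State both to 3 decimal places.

Posterior for μ is Normal. Precision-weighted mean: (1/6.9·2.1 + 7/5.4·8.92) / (1/6.9 + 7/5.4) = 8.234.
A Normal posterior is symmetric, so mode = mean.

MAP = 8.234, posterior mean = 8.234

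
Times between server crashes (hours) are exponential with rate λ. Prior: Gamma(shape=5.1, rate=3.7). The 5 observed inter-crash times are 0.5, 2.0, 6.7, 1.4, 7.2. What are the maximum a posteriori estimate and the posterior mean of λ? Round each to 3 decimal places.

MAP: 0.423. Posterior mean: 0.470.

Σ times = 17.8. Posterior: Gamma(shape = 5.1+5 = 10.1, rate = 3.7+17.8 = 21.5).
Mode = (α−1)/β = 9.1/21.5 = 0.423.
Mean = α/β = 10.1/21.5 = 0.470.
The posterior is right-skewed, so the mean exceeds the mode.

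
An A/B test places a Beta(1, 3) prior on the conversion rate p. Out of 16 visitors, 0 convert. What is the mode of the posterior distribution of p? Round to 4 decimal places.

0.0000

Posterior: Beta(1+0, 3+16) = Beta(1, 19).
Since α = 1 ≤ 1 and β > 1, the Beta density is monotone decreasing on [0,1]; the mode is at 0.
Mean = 1/(1+19) = 0.0500.
This is the posterior mode — the MAP estimate.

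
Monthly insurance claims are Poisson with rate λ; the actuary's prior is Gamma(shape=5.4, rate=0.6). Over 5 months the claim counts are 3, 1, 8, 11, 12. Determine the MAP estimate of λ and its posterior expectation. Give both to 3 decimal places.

MAP estimate = 7.036, posterior expectation = 7.214

Σ counts = 35. Posterior: Gamma(shape = 5.4+35 = 40.4, rate = 0.6+5 = 5.6).
Mode = (α−1)/β = 39.4/5.6 = 7.036.
Mean = α/β = 40.4/5.6 = 7.214.
Right-skewed posterior ⇒ mode < mean.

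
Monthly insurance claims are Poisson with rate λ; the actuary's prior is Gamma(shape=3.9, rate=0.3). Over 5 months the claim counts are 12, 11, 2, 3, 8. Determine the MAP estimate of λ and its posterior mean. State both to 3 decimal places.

Σ counts = 36. Posterior: Gamma(shape = 3.9+36 = 39.9, rate = 0.3+5 = 5.3).
Mode = (α−1)/β = 38.9/5.3 = 7.340.
Mean = α/β = 39.9/5.3 = 7.528.
The posterior is right-skewed, so the mean exceeds the mode.

MAP: 7.340. Posterior mean: 7.528.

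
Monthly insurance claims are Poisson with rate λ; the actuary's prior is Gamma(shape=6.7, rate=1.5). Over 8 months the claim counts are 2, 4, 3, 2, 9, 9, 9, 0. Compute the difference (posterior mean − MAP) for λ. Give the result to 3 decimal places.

Σ counts = 38. Posterior: Gamma(shape = 6.7+38 = 44.7, rate = 1.5+8 = 9.5).
Mode = (α−1)/β = 43.7/9.5 = 4.600.
Mean = α/β = 44.7/9.5 = 4.705.
Difference = 4.705 − 4.600 = 0.105.
Mean > mode: the posterior has a right tail.

0.105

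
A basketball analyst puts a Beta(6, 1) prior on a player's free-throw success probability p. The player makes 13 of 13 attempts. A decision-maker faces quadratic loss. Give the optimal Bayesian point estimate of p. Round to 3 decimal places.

0.950

Posterior: Beta(6+13, 1+0) = Beta(19, 1).
Since β = 1 ≤ 1 and α > 1, the Beta density is monotone increasing on [0,1]; the mode is at 1.
Mean = 19/(19+1) = 0.950.
Quadratic loss ⇒ the optimal estimator is the posterior mean.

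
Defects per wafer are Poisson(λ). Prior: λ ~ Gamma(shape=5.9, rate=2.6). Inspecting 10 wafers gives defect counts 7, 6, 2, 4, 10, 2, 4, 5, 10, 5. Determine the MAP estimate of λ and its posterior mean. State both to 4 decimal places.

Σ counts = 55. Posterior: Gamma(shape = 5.9+55 = 60.9, rate = 2.6+10 = 12.6).
Mode = (α−1)/β = 59.9/12.6 = 4.7540.
Mean = α/β = 60.9/12.6 = 4.8333.

MAP estimate = 4.7540, posterior mean = 4.8333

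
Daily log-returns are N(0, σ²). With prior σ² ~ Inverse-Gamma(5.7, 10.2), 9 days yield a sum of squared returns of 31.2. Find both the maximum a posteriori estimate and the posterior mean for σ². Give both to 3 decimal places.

Posterior: Inverse-Gamma(shape = 5.7+9/2 = 10.2, scale = 10.2+31.2/2 = 25.8).
Mode = β/(α+1) = 25.8/11.2 = 2.304.
Mean = β/(α−1) = 25.8/9.2 = 2.804.

MAP = 2.304; posterior mean = 2.804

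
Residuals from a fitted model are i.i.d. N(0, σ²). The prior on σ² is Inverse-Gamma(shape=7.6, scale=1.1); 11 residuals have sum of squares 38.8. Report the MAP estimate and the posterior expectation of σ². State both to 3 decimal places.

Posterior: Inverse-Gamma(shape = 7.6+11/2 = 13.1, scale = 1.1+38.8/2 = 20.5).
Mode = β/(α+1) = 20.5/14.1 = 1.454.
Mean = β/(α−1) = 20.5/12.1 = 1.694.

MAP estimate = 1.454, posterior expectation = 1.694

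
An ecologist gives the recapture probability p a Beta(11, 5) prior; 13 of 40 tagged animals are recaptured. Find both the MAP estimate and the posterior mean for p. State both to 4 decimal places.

Posterior: Beta(11+13, 5+27) = Beta(24, 32).
Mode = (24−1)/(24+32−2) = 23/54 = 0.4259.
Mean = 24/(24+32) = 24/56 = 0.4286.

p_MAP = 0.4259, E[p|data] = 0.4286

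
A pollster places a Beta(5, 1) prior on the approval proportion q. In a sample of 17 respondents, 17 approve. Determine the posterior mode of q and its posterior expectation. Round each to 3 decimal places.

Posterior: Beta(5+17, 1+0) = Beta(22, 1).
Since β = 1 ≤ 1 and α > 1, the Beta density is monotone increasing on [0,1]; the mode is at 1.
Mean = 22/(22+1) = 0.957.

MAP = 1.000, posterior mean = 0.957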